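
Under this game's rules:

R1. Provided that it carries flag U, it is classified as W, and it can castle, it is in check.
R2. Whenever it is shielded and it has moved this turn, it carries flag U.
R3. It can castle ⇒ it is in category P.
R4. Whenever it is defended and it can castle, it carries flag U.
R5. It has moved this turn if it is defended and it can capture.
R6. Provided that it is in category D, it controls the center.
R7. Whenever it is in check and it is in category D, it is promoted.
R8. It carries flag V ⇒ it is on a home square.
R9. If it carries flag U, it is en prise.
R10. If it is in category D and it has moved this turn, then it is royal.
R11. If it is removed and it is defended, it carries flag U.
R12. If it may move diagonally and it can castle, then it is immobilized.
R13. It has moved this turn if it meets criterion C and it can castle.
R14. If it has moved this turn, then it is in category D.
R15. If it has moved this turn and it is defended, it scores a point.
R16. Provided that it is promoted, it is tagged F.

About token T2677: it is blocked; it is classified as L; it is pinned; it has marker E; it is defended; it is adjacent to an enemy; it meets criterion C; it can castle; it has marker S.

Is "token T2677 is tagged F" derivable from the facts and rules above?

No

Forward chaining from the given facts derives: is in category P, carries flag U, is en prise, has moved this turn, is in category D, scores a point, controls the center, is royal.
The only rule concluding "it is tagged F" is R16, which needs "it is promoted"; that is never established.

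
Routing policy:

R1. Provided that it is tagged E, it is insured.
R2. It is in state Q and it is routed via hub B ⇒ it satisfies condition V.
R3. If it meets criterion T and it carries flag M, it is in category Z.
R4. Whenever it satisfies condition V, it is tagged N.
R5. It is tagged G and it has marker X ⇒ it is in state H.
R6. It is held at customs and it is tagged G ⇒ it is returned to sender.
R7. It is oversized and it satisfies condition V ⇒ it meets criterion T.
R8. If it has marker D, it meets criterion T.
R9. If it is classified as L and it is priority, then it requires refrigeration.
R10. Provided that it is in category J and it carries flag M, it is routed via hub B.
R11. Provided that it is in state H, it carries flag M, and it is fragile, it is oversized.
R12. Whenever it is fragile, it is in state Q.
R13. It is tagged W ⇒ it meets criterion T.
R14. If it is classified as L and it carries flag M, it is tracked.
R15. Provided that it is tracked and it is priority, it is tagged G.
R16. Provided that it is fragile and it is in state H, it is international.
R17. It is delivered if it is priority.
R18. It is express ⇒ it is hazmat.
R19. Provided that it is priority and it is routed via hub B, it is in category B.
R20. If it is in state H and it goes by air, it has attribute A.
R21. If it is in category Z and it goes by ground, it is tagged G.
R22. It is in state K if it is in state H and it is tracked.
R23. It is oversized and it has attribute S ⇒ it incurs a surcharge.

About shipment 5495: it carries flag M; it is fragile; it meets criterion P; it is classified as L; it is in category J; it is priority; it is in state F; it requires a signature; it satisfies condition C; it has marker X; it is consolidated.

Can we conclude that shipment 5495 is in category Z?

Yes

By R10 (it is in category J, it carries flag M): it is routed via hub B.
By R12 (it is fragile): it is in state Q.
By R14 (it is classified as L, it carries flag M): it is tracked.
By R15 (it is tracked, it is priority): it is tagged G.
By R2 (it is in state Q, it is routed via hub B): it satisfies condition V.
By R5 (it is tagged G, it has marker X): it is in state H.
By R11 (it is in state H, it carries flag M, it is fragile): it is oversized.
By R7 (it is oversized, it satisfies condition V): it meets criterion T.
By R3 (it meets criterion T, it carries flag M): it is in category Z.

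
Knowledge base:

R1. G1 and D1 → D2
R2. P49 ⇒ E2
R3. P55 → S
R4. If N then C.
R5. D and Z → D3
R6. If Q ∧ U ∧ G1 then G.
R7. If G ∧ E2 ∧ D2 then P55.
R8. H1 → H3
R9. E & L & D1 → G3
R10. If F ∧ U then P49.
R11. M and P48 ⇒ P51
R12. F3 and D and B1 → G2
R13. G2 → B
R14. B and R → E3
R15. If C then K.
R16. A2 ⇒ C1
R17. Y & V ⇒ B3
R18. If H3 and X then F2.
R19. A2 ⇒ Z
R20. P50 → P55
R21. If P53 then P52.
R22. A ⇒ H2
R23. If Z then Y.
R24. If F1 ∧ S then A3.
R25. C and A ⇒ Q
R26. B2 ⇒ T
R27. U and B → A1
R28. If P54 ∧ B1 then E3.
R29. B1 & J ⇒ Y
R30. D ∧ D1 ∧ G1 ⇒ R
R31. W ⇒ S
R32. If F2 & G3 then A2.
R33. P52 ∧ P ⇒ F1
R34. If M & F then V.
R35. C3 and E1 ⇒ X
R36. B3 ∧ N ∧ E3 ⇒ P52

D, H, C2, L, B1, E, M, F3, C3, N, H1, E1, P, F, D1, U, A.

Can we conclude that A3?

No

Forward chaining from the given facts derives: C, H3, G3, P49, G2, B, K, H2, Q, A1, V, X, E2, F2, A2, C1, Z, Y, D3, B3.
The only rule concluding A3 is R24, which needs F1; that is never established.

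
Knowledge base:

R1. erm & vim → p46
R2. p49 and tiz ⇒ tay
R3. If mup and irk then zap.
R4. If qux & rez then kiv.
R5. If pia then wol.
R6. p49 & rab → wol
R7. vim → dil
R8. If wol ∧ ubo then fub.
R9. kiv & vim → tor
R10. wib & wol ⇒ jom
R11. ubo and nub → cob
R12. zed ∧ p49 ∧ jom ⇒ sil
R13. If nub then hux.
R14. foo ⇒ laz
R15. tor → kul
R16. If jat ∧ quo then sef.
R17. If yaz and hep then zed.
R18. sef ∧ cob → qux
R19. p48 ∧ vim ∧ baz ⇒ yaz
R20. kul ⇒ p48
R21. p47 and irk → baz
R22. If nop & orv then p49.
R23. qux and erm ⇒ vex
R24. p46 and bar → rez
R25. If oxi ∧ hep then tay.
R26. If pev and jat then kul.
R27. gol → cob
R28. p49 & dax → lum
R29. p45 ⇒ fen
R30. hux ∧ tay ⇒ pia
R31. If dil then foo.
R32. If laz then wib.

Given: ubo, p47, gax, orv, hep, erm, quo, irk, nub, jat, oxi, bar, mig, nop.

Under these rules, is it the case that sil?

Forward chaining from the given facts derives: cob, hux, sef, qux, baz, p49, vex, tay, pia, wol, fub.
The only rule concluding sil is R12, which needs zed; that is never established.

No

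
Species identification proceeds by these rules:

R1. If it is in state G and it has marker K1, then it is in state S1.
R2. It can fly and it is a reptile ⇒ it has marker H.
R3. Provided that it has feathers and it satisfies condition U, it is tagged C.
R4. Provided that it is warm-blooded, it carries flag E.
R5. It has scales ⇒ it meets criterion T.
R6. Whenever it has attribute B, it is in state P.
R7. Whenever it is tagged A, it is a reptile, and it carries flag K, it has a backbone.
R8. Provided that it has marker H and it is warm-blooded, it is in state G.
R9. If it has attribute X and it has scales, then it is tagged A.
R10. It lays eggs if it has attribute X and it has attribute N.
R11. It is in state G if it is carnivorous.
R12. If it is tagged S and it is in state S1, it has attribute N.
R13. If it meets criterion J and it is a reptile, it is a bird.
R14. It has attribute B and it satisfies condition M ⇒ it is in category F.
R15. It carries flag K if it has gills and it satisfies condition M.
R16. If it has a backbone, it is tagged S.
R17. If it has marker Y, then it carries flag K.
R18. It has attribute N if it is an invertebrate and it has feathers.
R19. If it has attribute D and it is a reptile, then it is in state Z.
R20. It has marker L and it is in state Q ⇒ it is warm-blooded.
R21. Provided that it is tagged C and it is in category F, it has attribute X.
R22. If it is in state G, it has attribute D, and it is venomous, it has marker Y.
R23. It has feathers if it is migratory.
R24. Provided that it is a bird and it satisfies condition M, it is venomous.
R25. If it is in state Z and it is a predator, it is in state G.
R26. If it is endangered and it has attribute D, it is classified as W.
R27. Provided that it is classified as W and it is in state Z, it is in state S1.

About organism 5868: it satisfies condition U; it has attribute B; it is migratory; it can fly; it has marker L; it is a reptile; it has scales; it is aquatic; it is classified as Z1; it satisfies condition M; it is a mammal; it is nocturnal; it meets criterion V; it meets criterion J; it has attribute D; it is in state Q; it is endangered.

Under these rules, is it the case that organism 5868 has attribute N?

By R2 (it can fly, it is a reptile): it has marker H.
By R13 (it meets criterion J, it is a reptile): it is a bird.
By R14 (it has attribute B, it satisfies condition M): it is in category F.
By R19 (it has attribute D, it is a reptile): it is in state Z.
By R20 (it has marker L, it is in state Q): it is warm-blooded.
By R23 (it is migratory): it has feathers.
By R24 (it is a bird, it satisfies condition M): it is venomous.
By R26 (it is endangered, it has attribute D): it is classified as W.
By R27 (it is classified as W, it is in state Z): it is in state S1.
By R3 (it has feathers, it satisfies condition U): it is tagged C.
By R8 (it has marker H, it is warm-blooded): it is in state G.
By R21 (it is tagged C, it is in category F): it has attribute X.
By R22 (it is in state G, it has attribute D, it is venomous): it has marker Y.
By R9 (it has attribute X, it has scales): it is tagged A.
By R17 (it has marker Y): it carries flag K.
By R7 (it is tagged A, it is a reptile, it carries flag K): it has a backbone.
By R16 (it has a backbone): it is tagged S.
By R12 (it is tagged S, it is in state S1): it has attribute N.

Yes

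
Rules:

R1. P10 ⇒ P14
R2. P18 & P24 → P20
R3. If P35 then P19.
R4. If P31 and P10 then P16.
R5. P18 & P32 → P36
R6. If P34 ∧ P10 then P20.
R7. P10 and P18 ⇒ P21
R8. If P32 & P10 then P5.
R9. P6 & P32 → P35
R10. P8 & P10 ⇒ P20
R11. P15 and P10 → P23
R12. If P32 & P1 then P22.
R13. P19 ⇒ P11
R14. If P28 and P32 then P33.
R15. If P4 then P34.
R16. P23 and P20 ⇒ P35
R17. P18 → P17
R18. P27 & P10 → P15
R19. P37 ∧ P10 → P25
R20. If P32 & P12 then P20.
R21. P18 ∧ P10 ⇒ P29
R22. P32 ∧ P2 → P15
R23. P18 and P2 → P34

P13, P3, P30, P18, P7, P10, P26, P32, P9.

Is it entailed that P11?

No

Forward chaining from the given facts derives: P14, P36, P21, P5, P17, P29.
The only rule concluding P11 is R13, which needs P19; that is never established.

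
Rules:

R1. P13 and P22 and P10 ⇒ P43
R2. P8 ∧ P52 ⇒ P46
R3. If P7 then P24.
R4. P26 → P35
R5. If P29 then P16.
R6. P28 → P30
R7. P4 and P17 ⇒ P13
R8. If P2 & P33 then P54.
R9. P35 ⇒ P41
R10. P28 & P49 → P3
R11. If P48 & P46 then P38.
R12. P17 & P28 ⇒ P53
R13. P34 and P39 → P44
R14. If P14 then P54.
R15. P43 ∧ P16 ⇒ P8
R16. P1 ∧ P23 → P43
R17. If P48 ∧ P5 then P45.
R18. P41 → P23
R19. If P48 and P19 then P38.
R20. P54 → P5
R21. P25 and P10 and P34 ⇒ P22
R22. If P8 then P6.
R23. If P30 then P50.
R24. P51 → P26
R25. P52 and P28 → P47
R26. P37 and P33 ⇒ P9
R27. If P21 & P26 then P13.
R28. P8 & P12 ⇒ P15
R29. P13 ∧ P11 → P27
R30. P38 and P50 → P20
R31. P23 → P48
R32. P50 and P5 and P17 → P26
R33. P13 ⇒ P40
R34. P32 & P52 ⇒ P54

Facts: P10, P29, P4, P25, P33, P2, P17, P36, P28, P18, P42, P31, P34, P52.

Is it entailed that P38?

P16  (by R5: P29)
P30  (by R6: P28)
P13  (by R7: P4, P17)
P54  (by R8: P2, P33)
P5  (by R20: P54)
P22  (by R21: P25, P10, P34)
P50  (by R23: P30)
P26  (by R32: P50, P5, P17)
P43  (by R1: P13, P22, P10)
P35  (by R4: P26)
P41  (by R9: P35)
P8  (by R15: P43, P16)
P23  (by R18: P41)
P48  (by R31: P23)
P46  (by R2: P8, P52)
P38  (by R11: P48, P46)

Yes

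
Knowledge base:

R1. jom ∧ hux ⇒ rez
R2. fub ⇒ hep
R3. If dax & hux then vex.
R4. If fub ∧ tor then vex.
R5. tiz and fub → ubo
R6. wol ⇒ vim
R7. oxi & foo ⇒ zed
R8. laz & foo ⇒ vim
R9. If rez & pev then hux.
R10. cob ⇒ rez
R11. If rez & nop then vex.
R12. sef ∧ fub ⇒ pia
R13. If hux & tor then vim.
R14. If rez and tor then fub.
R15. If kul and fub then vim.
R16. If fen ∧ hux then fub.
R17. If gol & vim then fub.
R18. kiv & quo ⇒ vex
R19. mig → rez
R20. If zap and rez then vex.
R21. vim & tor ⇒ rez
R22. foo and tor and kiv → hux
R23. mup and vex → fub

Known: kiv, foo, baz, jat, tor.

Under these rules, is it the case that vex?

hux  (by R22: foo, tor, kiv)
vim  (by R13: hux, tor)
rez  (by R21: vim, tor)
fub  (by R14: rez, tor)
vex  (by R4: fub, tor)

Yes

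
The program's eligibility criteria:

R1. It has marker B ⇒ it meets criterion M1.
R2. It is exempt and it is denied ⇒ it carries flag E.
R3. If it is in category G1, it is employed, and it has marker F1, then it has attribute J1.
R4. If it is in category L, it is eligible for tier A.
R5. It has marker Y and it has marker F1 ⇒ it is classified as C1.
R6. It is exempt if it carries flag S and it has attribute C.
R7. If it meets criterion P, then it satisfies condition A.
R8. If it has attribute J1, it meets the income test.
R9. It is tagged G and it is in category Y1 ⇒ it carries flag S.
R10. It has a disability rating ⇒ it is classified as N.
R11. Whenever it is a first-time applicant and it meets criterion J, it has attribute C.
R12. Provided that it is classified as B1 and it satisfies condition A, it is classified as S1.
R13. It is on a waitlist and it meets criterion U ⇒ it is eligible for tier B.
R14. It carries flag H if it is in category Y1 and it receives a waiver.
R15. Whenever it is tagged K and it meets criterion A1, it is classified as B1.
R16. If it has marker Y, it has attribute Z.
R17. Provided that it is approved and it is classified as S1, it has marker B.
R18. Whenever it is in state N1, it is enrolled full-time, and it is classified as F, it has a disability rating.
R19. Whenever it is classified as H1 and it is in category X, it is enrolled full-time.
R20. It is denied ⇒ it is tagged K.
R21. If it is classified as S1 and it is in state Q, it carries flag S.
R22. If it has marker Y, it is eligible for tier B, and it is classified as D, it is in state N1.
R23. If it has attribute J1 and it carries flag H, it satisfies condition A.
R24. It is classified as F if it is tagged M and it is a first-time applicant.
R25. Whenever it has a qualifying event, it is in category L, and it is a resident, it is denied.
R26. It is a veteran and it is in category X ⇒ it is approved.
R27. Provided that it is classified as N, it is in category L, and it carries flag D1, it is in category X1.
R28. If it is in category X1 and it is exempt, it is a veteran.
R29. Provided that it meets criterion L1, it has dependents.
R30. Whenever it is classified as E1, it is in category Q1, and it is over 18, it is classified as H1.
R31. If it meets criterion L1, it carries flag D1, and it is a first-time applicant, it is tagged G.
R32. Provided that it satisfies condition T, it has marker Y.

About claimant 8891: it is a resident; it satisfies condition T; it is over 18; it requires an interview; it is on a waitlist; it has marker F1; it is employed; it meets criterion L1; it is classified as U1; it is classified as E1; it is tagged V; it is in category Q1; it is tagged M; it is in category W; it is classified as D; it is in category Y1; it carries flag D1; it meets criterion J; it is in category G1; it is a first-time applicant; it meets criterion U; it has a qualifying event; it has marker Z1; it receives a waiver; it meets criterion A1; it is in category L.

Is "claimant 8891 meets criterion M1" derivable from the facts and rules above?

Forward chaining from the given facts derives: has attribute J1, is eligible for tier A, meets the income test, has attribute C, is eligible for tier B, carries flag H, satisfies condition A, is classified as F, is denied, has dependents, is classified as H1, is tagged G, has marker Y, is classified as C1, carries flag S, has attribute Z, is tagged K, is in state N1, is exempt, is classified as B1, carries flag E, is classified as S1.
The only rule concluding "it meets criterion M1" is R1, which needs "it has marker B"; that is never established.

No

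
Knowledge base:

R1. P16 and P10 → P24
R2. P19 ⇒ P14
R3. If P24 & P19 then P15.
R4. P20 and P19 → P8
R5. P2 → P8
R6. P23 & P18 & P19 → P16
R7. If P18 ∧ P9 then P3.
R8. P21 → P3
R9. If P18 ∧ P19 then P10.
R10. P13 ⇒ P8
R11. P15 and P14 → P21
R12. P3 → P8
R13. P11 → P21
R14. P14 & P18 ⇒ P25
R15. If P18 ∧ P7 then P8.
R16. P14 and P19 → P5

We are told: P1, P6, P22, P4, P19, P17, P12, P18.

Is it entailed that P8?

Forward chaining from the given facts derives: P14, P10, P25, P5.
Rules concluding P8: R4 needs P20; R5 needs P2; R10 needs P13; R12 needs P3; R15 needs P7 — none of these are established.

No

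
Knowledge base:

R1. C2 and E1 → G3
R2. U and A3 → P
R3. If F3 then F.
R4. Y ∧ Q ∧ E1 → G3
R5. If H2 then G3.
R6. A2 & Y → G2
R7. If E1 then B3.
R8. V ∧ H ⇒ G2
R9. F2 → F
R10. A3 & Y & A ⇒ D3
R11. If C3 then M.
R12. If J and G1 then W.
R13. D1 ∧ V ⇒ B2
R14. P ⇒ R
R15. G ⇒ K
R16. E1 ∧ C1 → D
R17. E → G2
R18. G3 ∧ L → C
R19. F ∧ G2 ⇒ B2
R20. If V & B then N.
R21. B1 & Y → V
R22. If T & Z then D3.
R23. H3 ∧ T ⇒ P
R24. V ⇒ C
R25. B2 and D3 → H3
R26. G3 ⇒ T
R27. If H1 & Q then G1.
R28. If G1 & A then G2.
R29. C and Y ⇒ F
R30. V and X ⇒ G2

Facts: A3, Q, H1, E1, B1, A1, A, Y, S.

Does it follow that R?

Yes

G3  (by R4: Y, Q, E1)
D3  (by R10: A3, Y, A)
V  (by R21: B1, Y)
C  (by R24: V)
T  (by R26: G3)
G1  (by R27: H1, Q)
G2  (by R28: G1, A)
F  (by R29: C, Y)
B2  (by R19: F, G2)
H3  (by R25: B2, D3)
P  (by R23: H3, T)
R  (by R14: P)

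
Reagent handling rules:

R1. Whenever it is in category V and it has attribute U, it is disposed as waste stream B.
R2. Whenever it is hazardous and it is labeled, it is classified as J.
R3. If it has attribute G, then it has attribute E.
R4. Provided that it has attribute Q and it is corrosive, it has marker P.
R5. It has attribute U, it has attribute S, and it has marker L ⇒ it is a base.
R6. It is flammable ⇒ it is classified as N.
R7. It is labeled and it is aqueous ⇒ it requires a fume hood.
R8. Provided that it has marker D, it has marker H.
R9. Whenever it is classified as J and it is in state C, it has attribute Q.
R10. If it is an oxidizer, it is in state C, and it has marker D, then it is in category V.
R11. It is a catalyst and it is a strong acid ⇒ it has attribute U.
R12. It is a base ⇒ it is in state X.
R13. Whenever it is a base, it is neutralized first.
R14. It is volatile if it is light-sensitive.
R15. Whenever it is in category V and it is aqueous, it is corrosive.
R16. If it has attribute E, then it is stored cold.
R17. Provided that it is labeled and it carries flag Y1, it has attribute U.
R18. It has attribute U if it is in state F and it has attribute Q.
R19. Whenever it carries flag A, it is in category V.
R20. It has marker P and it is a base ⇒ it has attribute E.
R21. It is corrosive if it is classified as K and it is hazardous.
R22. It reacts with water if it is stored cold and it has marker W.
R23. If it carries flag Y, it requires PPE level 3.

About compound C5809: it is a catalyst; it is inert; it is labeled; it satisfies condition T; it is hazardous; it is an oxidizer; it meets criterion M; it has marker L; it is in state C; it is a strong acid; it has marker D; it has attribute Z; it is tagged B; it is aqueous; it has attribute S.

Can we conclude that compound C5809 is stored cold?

Yes

By R2 (it is hazardous, it is labeled): it is classified as J.
By R9 (it is classified as J, it is in state C): it has attribute Q.
By R10 (it is an oxidizer, it is in state C, it has marker D): it is in category V.
By R11 (it is a catalyst, it is a strong acid): it has attribute U.
By R15 (it is in category V, it is aqueous): it is corrosive.
By R4 (it has attribute Q, it is corrosive): it has marker P.
By R5 (it has attribute U, it has attribute S, it has marker L): it is a base.
By R20 (it has marker P, it is a base): it has attribute E.
By R16 (it has attribute E): it is stored cold.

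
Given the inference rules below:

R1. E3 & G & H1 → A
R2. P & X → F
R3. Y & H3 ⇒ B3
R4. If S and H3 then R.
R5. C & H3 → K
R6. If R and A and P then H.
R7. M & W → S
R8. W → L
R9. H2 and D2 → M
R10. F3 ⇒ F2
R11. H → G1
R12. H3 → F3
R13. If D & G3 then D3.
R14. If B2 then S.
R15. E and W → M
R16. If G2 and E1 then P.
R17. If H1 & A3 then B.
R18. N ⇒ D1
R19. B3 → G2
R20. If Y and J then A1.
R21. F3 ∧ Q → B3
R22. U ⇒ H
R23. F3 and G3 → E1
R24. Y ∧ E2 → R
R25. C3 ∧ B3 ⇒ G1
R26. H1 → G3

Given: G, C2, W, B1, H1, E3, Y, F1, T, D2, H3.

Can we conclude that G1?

Forward chaining from the given facts derives: A, B3, L, F3, G2, G3, F2, E1, P.
Rules concluding G1: R11 needs H; R25 needs C3 — none of these are established.

No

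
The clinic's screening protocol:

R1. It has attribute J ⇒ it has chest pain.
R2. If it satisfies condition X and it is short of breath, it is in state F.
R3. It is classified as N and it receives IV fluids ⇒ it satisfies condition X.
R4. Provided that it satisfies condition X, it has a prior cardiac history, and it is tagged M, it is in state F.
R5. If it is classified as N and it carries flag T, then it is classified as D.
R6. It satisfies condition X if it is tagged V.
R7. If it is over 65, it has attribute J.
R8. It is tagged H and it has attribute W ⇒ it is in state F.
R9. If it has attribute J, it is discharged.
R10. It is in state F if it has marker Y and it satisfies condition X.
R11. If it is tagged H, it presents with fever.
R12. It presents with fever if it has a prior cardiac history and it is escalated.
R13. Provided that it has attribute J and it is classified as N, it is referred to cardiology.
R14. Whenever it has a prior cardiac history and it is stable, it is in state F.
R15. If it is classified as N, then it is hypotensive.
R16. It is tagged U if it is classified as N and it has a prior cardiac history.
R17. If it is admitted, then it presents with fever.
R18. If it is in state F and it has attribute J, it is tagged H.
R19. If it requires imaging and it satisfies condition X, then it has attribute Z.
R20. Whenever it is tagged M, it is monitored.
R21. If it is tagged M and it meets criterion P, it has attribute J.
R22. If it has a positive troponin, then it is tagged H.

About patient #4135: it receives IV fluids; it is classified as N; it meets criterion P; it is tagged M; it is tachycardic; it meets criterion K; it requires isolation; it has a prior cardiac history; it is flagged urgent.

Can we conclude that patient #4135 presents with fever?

Yes

By R3 (it is classified as N, it receives IV fluids): it satisfies condition X.
By R4 (it satisfies condition X, it has a prior cardiac history, it is tagged M): it is in state F.
By R21 (it is tagged M, it meets criterion P): it has attribute J.
By R18 (it is in state F, it has attribute J): it is tagged H.
By R11 (it is tagged H): it presents with fever.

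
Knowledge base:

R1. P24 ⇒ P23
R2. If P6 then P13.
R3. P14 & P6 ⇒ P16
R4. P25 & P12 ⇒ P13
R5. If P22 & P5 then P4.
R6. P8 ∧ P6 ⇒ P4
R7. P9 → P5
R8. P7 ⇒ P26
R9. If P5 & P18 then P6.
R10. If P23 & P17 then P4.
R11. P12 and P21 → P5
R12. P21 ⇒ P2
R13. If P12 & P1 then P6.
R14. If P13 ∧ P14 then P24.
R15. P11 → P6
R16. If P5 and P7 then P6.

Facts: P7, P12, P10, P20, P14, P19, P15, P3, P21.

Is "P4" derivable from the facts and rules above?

No

Forward chaining from the given facts derives: P26, P5, P2, P6, P13, P16, P24, P23.
Rules concluding P4: R5 needs P22; R6 needs P8; R10 needs P17 — none of these are established.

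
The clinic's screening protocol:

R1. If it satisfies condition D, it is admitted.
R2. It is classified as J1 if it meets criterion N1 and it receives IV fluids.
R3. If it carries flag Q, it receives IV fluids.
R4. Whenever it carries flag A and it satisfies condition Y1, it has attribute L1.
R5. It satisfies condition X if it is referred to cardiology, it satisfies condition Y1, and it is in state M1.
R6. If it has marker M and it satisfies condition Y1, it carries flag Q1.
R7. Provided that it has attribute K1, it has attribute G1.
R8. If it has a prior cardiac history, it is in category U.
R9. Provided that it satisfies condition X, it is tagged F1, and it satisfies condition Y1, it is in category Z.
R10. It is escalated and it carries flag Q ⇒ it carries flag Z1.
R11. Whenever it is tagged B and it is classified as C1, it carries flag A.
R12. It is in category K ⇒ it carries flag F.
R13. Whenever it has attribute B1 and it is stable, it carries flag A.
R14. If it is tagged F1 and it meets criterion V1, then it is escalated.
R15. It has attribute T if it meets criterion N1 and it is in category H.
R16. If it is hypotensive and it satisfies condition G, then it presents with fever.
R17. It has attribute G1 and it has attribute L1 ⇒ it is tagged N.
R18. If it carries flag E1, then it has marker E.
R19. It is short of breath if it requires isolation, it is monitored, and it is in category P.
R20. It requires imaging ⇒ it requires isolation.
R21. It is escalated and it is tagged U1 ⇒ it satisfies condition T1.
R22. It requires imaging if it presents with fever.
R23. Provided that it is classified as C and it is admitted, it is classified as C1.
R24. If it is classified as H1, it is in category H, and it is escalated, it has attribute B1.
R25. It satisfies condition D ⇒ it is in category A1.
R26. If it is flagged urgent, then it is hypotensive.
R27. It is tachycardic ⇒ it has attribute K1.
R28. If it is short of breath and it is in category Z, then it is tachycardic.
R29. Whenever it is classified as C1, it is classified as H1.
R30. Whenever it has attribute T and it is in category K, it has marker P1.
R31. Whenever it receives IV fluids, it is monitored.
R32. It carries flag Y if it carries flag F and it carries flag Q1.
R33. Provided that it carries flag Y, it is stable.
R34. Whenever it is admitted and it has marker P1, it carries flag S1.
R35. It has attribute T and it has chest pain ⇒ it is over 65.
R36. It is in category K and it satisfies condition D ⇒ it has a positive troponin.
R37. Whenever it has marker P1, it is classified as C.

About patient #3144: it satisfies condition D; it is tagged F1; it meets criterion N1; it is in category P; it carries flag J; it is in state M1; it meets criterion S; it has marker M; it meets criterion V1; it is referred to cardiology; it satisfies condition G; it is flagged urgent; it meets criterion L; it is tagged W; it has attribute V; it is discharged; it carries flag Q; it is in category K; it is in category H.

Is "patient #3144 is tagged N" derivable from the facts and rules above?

Forward chaining from the given facts derives: is admitted, receives IV fluids, carries flag F, is escalated, has attribute T, is in category A1, is hypotensive, has marker P1, is monitored, carries flag S1, has a positive troponin, is classified as C, is classified as J1, carries flag Z1, presents with fever, requires imaging, is classified as C1, is classified as H1, requires isolation, has attribute B1, is short of breath.
The only rule concluding "it is tagged N" is R17, which needs "it has attribute G1"; that is never established.

No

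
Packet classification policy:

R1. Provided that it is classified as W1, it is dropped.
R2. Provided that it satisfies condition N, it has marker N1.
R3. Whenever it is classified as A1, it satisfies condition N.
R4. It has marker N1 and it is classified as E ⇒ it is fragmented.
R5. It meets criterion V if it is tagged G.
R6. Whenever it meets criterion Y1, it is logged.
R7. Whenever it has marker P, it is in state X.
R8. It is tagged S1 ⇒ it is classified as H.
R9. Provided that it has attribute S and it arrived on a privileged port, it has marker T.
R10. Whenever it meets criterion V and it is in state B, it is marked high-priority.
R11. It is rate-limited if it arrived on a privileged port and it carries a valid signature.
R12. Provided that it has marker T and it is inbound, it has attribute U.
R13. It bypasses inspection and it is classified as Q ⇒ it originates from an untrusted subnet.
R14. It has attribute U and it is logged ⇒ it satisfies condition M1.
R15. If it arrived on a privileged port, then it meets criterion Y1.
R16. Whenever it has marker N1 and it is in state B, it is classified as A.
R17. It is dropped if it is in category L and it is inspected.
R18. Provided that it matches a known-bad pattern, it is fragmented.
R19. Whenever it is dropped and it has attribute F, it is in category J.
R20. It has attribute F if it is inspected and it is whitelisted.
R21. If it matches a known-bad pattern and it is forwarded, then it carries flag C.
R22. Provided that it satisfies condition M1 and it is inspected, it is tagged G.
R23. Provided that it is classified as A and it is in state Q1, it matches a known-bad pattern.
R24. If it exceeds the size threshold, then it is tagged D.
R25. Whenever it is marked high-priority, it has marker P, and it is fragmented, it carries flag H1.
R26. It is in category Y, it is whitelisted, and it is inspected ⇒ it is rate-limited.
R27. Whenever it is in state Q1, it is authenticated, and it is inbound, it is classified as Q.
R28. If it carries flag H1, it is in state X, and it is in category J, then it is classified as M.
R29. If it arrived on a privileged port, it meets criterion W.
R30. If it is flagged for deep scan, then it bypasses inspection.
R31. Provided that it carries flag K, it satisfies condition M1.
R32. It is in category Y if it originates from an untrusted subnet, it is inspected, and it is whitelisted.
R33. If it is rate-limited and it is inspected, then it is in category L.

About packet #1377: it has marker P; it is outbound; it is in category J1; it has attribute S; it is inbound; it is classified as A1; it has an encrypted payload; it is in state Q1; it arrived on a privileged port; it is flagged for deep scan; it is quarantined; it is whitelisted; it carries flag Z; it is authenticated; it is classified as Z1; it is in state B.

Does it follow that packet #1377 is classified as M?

No

Forward chaining from the given facts derives: satisfies condition N, is in state X, has marker T, has attribute U, meets criterion Y1, is classified as Q, meets criterion W, bypasses inspection, has marker N1, is logged, originates from an untrusted subnet, satisfies condition M1, is classified as A, matches a known-bad pattern, is fragmented.
The only rule concluding "it is classified as M" is R28, which needs "it carries flag H1"; that is never established.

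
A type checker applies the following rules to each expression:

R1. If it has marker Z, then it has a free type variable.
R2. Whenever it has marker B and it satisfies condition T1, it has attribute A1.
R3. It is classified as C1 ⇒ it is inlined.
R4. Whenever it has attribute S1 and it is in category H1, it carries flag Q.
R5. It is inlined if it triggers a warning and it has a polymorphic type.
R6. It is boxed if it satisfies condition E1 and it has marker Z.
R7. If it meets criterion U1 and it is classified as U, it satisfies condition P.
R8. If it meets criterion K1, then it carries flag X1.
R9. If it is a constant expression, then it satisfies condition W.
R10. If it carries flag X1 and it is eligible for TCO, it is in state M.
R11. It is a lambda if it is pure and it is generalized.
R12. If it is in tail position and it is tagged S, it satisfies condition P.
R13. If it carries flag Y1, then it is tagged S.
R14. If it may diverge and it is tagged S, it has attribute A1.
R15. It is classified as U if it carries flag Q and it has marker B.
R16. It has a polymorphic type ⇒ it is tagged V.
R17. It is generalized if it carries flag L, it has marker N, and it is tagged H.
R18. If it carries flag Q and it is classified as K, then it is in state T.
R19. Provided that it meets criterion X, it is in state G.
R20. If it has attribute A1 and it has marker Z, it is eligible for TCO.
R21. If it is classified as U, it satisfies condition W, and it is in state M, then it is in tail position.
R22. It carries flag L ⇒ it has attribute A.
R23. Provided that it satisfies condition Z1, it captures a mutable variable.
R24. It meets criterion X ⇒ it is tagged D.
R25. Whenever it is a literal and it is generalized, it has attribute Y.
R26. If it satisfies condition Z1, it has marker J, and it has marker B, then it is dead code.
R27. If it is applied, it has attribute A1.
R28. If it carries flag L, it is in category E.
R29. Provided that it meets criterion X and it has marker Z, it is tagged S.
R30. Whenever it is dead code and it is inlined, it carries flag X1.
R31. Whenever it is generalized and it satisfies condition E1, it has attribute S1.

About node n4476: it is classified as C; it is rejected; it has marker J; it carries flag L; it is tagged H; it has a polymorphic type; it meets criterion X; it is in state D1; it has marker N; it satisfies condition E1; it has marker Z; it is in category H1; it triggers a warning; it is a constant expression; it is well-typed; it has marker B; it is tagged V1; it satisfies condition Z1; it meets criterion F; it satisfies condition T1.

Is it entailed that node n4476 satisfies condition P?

By R2 (it has marker B, it satisfies condition T1): it has attribute A1.
By R5 (it triggers a warning, it has a polymorphic type): it is inlined.
By R9 (it is a constant expression): it satisfies condition W.
By R17 (it carries flag L, it has marker N, it is tagged H): it is generalized.
By R20 (it has attribute A1, it has marker Z): it is eligible for TCO.
By R26 (it satisfies condition Z1, it has marker J, it has marker B): it is dead code.
By R29 (it meets criterion X, it has marker Z): it is tagged S.
By R30 (it is dead code, it is inlined): it carries flag X1.
By R31 (it is generalized, it satisfies condition E1): it has attribute S1.
By R4 (it has attribute S1, it is in category H1): it carries flag Q.
By R10 (it carries flag X1, it is eligible for TCO): it is in state M.
By R15 (it carries flag Q, it has marker B): it is classified as U.
By R21 (it is classified as U, it satisfies condition W, it is in state M): it is in tail position.
By R12 (it is in tail position, it is tagged S): it satisfies condition P.

Yes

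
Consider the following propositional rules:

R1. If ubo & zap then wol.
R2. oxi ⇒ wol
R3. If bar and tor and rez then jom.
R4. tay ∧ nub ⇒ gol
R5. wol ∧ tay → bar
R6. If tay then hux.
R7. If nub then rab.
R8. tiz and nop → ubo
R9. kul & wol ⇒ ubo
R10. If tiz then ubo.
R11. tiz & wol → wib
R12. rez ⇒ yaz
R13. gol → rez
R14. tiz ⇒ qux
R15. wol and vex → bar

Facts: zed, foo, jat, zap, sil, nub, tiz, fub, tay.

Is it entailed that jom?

Forward chaining from the given facts derives: gol, hux, rab, ubo, rez, qux, wol, bar, wib, yaz.
The only rule concluding jom is R3, which needs tor; that is never established.

No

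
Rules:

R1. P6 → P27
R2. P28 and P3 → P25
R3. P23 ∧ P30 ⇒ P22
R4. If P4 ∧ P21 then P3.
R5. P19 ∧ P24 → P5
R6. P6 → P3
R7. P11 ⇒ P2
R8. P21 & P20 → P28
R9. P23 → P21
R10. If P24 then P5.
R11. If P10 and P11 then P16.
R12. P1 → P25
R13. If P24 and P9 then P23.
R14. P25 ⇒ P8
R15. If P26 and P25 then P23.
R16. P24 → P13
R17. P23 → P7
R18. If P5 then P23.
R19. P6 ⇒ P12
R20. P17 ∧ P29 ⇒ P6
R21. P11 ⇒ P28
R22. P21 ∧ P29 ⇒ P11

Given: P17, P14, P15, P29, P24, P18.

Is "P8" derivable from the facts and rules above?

P5  (by R10: P24)
P23  (by R18: P5)
P6  (by R20: P17, P29)
P3  (by R6: P6)
P21  (by R9: P23)
P11  (by R22: P21, P29)
P28  (by R21: P11)
P25  (by R2: P28, P3)
P8  (by R14: P25)

Yes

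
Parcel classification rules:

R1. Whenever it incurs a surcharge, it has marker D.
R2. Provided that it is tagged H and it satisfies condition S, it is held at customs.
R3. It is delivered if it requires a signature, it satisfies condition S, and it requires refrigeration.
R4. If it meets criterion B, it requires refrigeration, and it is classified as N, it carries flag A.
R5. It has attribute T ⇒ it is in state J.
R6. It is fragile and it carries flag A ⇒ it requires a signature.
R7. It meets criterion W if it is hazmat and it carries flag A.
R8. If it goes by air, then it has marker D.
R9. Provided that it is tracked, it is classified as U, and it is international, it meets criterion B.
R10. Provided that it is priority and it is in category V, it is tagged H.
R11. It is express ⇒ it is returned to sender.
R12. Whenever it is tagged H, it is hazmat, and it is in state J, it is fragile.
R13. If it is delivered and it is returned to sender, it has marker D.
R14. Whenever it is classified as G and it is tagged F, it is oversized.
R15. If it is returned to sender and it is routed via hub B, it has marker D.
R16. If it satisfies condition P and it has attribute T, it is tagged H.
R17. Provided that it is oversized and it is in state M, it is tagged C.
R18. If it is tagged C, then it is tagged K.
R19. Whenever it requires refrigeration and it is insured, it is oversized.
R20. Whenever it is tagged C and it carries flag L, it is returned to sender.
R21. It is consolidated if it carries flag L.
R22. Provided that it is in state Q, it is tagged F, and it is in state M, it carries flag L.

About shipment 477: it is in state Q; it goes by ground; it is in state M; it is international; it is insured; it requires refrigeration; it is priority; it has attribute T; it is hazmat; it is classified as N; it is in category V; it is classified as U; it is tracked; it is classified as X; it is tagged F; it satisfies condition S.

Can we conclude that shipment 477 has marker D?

By R5 (it has attribute T): it is in state J.
By R9 (it is tracked, it is classified as U, it is international): it meets criterion B.
By R10 (it is priority, it is in category V): it is tagged H.
By R12 (it is tagged H, it is hazmat, it is in state J): it is fragile.
By R19 (it requires refrigeration, it is insured): it is oversized.
By R22 (it is in state Q, it is tagged F, it is in state M): it carries flag L.
By R4 (it meets criterion B, it requires refrigeration, it is classified as N): it carries flag A.
By R6 (it is fragile, it carries flag A): it requires a signature.
By R17 (it is oversized, it is in state M): it is tagged C.
By R20 (it is tagged C, it carries flag L): it is returned to sender.
By R3 (it requires a signature, it satisfies condition S, it requires refrigeration): it is delivered.
By R13 (it is delivered, it is returned to sender): it has marker D.

Yes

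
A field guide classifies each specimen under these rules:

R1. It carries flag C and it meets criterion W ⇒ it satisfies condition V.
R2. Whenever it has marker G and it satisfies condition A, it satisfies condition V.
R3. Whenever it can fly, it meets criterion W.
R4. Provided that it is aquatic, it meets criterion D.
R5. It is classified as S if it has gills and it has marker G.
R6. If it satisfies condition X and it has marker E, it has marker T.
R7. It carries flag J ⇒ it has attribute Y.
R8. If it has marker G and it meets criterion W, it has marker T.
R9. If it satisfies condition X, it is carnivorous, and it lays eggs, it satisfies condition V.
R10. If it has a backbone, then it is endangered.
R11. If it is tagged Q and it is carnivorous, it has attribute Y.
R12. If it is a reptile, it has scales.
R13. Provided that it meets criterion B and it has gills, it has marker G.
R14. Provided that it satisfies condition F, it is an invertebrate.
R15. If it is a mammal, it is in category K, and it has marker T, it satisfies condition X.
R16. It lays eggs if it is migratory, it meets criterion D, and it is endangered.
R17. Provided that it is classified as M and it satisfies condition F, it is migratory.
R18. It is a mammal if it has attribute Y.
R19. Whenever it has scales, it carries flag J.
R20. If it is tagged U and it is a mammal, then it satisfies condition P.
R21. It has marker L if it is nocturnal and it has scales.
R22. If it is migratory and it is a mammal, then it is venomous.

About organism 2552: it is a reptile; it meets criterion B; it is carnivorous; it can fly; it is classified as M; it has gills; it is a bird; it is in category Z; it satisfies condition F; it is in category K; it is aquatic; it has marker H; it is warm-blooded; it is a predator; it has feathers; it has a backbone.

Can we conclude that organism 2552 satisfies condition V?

Yes

By R3 (it can fly): it meets criterion W.
By R4 (it is aquatic): it meets criterion D.
By R10 (it has a backbone): it is endangered.
By R12 (it is a reptile): it has scales.
By R13 (it meets criterion B, it has gills): it has marker G.
By R17 (it is classified as M, it satisfies condition F): it is migratory.
By R19 (it has scales): it carries flag J.
By R7 (it carries flag J): it has attribute Y.
By R8 (it has marker G, it meets criterion W): it has marker T.
By R16 (it is migratory, it meets criterion D, it is endangered): it lays eggs.
By R18 (it has attribute Y): it is a mammal.
By R15 (it is a mammal, it is in category K, it has marker T): it satisfies condition X.
By R9 (it satisfies condition X, it is carnivorous, it lays eggs): it satisfies condition V.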